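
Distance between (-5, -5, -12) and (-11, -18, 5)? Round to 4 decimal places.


d = sqrt((-11--5)^2 + (-18--5)^2 + (5--12)^2) = 22.2261

22.2261


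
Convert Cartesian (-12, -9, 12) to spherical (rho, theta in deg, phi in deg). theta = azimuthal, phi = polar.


rho = sqrt((-12)^2 + (-9)^2 + 12^2) = 19.2094
theta = atan2(-9, -12) = 216.8699 deg
phi = acos(12/19.2094) = 51.3402 deg

rho = 19.2094, theta = 216.8699 deg, phi = 51.3402 deg


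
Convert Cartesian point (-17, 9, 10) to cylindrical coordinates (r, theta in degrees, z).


r = sqrt((-17)^2 + 9^2) = 19.2354
theta = atan2(9, -17) = 152.1027 deg
z = 10

r = 19.2354, theta = 152.1027 deg, z = 10


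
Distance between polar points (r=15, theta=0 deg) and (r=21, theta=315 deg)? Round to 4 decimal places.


d = sqrt(r1^2 + r2^2 - 2*r1*r2*cos(t2-t1))
d = sqrt(15^2 + 21^2 - 2*15*21*cos(315-0)) = 14.85

14.85


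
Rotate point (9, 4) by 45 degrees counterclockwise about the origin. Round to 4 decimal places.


x' = 9*cos(45) - 4*sin(45) = 3.5355
y' = 9*sin(45) + 4*cos(45) = 9.1924

(3.5355, 9.1924)


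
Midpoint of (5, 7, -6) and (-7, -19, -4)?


Midpoint = ((5+-7)/2, (7+-19)/2, (-6+-4)/2) = (-1, -6, -5)

(-1, -6, -5)


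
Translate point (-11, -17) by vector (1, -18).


Translation: (x+dx, y+dy) = (-11+1, -17+-18) = (-10, -35)

(-10, -35)


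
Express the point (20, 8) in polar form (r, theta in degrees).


r = sqrt(20^2 + 8^2) = 21.5407
theta = atan2(8, 20) = 21.8014 degrees

r = 21.5407, theta = 21.8014 degrees


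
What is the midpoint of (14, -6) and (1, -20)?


Midpoint = ((14+1)/2, (-6+-20)/2) = (7.5, -13)

(7.5, -13)


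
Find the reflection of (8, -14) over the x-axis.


Reflection across x-axis: (x, y) -> (x, -y)
(8, -14) -> (8, 14)

(8, 14)


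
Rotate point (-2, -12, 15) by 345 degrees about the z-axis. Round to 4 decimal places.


x' = -2*cos(345) - -12*sin(345) = -5.0377
y' = -2*sin(345) + -12*cos(345) = -11.0735
z' = 15

(-5.0377, -11.0735, 15)


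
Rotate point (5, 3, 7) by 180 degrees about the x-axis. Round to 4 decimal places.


x' = 5
y' = 3*cos(180) - 7*sin(180) = -3
z' = 3*sin(180) + 7*cos(180) = -7

(5, -3, -7)


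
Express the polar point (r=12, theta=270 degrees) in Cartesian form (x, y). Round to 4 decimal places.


x = 12 * cos(270) = 0
y = 12 * sin(270) = -12

(0, -12)


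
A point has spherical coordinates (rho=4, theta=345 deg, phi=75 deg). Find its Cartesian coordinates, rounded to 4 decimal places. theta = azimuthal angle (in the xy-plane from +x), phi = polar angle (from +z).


x = 4 * sin(75) * cos(345) = 3.7321
y = 4 * sin(75) * sin(345) = -1
z = 4 * cos(75) = 1.0353

(3.7321, -1, 1.0353)


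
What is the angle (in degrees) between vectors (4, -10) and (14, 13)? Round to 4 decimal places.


dot = 4*14 + -10*13 = -74
|u| = 10.7703, |v| = 19.105
cos(angle) = -0.3596
angle = 111.0775 degrees

111.0775 degrees


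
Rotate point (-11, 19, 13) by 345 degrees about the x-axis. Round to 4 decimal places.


x' = -11
y' = 19*cos(345) - 13*sin(345) = 21.7172
z' = 19*sin(345) + 13*cos(345) = 7.6395

(-11, 21.7172, 7.6395)


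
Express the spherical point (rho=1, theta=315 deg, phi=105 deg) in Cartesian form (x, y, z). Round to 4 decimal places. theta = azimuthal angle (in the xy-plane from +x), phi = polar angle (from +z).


x = 1 * sin(105) * cos(315) = 0.683
y = 1 * sin(105) * sin(315) = -0.683
z = 1 * cos(105) = -0.2588

(0.683, -0.683, -0.2588)


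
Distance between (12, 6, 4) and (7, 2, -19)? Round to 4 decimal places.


d = sqrt((7-12)^2 + (2-6)^2 + (-19-4)^2) = 23.8747

23.8747


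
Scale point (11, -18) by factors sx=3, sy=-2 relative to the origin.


Scaling: (x*sx, y*sy) = (11*3, -18*-2) = (33, 36)

(33, 36)


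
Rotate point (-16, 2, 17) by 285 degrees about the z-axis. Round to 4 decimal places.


x' = -16*cos(285) - 2*sin(285) = -2.2093
y' = -16*sin(285) + 2*cos(285) = 15.9725
z' = 17

(-2.2093, 15.9725, 17)


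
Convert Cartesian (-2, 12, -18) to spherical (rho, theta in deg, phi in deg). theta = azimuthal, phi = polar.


rho = sqrt((-2)^2 + 12^2 + (-18)^2) = 21.7256
theta = atan2(12, -2) = 99.4623 deg
phi = acos(-18/21.7256) = 145.9467 deg

rho = 21.7256, theta = 99.4623 deg, phi = 145.9467 deg


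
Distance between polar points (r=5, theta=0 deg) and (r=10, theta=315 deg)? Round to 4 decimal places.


d = sqrt(r1^2 + r2^2 - 2*r1*r2*cos(t2-t1))
d = sqrt(5^2 + 10^2 - 2*5*10*cos(315-0)) = 7.3681

7.3681


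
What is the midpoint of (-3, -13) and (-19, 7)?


Midpoint = ((-3+-19)/2, (-13+7)/2) = (-11, -3)

(-11, -3)


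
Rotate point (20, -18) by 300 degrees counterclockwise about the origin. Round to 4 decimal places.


x' = 20*cos(300) - -18*sin(300) = -5.5885
y' = 20*sin(300) + -18*cos(300) = -26.3205

(-5.5885, -26.3205)


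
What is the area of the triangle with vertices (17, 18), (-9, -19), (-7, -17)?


Area = |x1(y2-y3) + x2(y3-y1) + x3(y1-y2)| / 2
= |17*(-19--17) + -9*(-17-18) + -7*(18--19)| / 2
= 11

11


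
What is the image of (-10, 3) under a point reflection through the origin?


Reflection through origin: (x, y) -> (-x, -y)
(-10, 3) -> (10, -3)

(10, -3)


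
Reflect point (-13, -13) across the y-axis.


Reflection across y-axis: (x, y) -> (-x, y)
(-13, -13) -> (13, -13)

(13, -13)


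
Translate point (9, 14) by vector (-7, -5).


Translation: (x+dx, y+dy) = (9+-7, 14+-5) = (2, 9)

(2, 9)


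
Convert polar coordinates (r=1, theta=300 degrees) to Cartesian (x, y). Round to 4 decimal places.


x = 1 * cos(300) = 0.5
y = 1 * sin(300) = -0.866

(0.5, -0.866)


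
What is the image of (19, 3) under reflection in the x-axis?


Reflection across x-axis: (x, y) -> (x, -y)
(19, 3) -> (19, -3)

(19, -3)


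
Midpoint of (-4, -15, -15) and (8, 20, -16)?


Midpoint = ((-4+8)/2, (-15+20)/2, (-15+-16)/2) = (2, 2.5, -15.5)

(2, 2.5, -15.5)


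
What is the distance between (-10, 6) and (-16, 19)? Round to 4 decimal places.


d = sqrt((-16--10)^2 + (19-6)^2) = 14.3178

14.3178


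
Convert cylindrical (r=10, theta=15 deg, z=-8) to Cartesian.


x = 10 * cos(15) = 9.6593
y = 10 * sin(15) = 2.5882
z = -8

(9.6593, 2.5882, -8)


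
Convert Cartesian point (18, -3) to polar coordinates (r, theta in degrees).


r = sqrt(18^2 + (-3)^2) = 18.2483
theta = atan2(-3, 18) = 350.5377 degrees

r = 18.2483, theta = 350.5377 degrees


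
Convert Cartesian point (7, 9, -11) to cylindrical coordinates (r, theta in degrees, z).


r = sqrt(7^2 + 9^2) = 11.4018
theta = atan2(9, 7) = 52.125 deg
z = -11

r = 11.4018, theta = 52.125 deg, z = -11


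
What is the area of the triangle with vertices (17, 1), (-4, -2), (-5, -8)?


Area = |x1(y2-y3) + x2(y3-y1) + x3(y1-y2)| / 2
= |17*(-2--8) + -4*(-8-1) + -5*(1--2)| / 2
= 61.5

61.5


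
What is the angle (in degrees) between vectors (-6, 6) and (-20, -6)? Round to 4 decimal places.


dot = -6*-20 + 6*-6 = 84
|u| = 8.4853, |v| = 20.8806
cos(angle) = 0.4741
angle = 61.6992 degrees

61.6992 degrees


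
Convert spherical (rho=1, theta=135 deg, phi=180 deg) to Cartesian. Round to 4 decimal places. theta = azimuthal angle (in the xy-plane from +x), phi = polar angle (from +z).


x = 1 * sin(180) * cos(135) = 0
y = 1 * sin(180) * sin(135) = 0
z = 1 * cos(180) = -1

(0, 0, -1)


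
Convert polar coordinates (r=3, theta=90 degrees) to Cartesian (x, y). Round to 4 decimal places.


x = 3 * cos(90) = 0
y = 3 * sin(90) = 3

(0, 3)


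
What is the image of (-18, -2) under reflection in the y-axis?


Reflection across y-axis: (x, y) -> (-x, y)
(-18, -2) -> (18, -2)

(18, -2)


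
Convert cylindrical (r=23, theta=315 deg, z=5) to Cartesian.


x = 23 * cos(315) = 16.2635
y = 23 * sin(315) = -16.2635
z = 5

(16.2635, -16.2635, 5)


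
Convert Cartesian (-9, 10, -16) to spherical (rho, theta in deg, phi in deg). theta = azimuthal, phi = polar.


rho = sqrt((-9)^2 + 10^2 + (-16)^2) = 20.9045
theta = atan2(10, -9) = 131.9872 deg
phi = acos(-16/20.9045) = 139.9411 deg

rho = 20.9045, theta = 131.9872 deg, phi = 139.9411 deg


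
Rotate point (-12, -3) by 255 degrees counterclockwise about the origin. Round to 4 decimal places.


x' = -12*cos(255) - -3*sin(255) = 0.2081
y' = -12*sin(255) + -3*cos(255) = 12.3676

(0.2081, 12.3676)


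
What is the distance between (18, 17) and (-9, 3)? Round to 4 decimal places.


d = sqrt((-9-18)^2 + (3-17)^2) = 30.4138

30.4138


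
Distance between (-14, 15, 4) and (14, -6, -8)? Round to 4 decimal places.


d = sqrt((14--14)^2 + (-6-15)^2 + (-8-4)^2) = 37

37


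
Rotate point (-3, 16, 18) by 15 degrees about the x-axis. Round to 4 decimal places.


x' = -3
y' = 16*cos(15) - 18*sin(15) = 10.7961
z' = 16*sin(15) + 18*cos(15) = 21.5278

(-3, 10.7961, 21.5278)


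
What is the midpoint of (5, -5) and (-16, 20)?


Midpoint = ((5+-16)/2, (-5+20)/2) = (-5.5, 7.5)

(-5.5, 7.5)


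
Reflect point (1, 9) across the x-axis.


Reflection across x-axis: (x, y) -> (x, -y)
(1, 9) -> (1, -9)

(1, -9)


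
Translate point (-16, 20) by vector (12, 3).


Translation: (x+dx, y+dy) = (-16+12, 20+3) = (-4, 23)

(-4, 23)


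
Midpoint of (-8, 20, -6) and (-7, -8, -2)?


Midpoint = ((-8+-7)/2, (20+-8)/2, (-6+-2)/2) = (-7.5, 6, -4)

(-7.5, 6, -4)


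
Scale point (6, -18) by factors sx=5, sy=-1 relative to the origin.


Scaling: (x*sx, y*sy) = (6*5, -18*-1) = (30, 18)

(30, 18)


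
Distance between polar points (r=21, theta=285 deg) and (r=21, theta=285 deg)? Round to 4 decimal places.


d = sqrt(r1^2 + r2^2 - 2*r1*r2*cos(t2-t1))
d = sqrt(21^2 + 21^2 - 2*21*21*cos(285-285)) = 0

0


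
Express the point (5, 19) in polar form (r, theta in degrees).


r = sqrt(5^2 + 19^2) = 19.6469
theta = atan2(19, 5) = 75.2564 degrees

r = 19.6469, theta = 75.2564 degrees


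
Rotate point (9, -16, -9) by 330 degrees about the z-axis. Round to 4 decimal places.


x' = 9*cos(330) - -16*sin(330) = -0.2058
y' = 9*sin(330) + -16*cos(330) = -18.3564
z' = -9

(-0.2058, -18.3564, -9)


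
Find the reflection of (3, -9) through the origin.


Reflection through origin: (x, y) -> (-x, -y)
(3, -9) -> (-3, 9)

(-3, 9)


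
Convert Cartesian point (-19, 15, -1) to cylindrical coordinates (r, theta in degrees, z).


r = sqrt((-19)^2 + 15^2) = 24.2074
theta = atan2(15, -19) = 141.7098 deg
z = -1

r = 24.2074, theta = 141.7098 deg, z = -1


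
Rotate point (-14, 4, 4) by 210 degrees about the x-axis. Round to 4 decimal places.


x' = -14
y' = 4*cos(210) - 4*sin(210) = -1.4641
z' = 4*sin(210) + 4*cos(210) = -5.4641

(-14, -1.4641, -5.4641)


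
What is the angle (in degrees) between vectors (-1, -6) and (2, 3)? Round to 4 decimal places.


dot = -1*2 + -6*3 = -20
|u| = 6.0828, |v| = 3.6056
cos(angle) = -0.9119
angle = 155.7723 degrees

155.7723 degrees


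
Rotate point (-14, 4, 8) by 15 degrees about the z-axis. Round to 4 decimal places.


x' = -14*cos(15) - 4*sin(15) = -14.5582
y' = -14*sin(15) + 4*cos(15) = 0.2402
z' = 8

(-14.5582, 0.2402, 8)


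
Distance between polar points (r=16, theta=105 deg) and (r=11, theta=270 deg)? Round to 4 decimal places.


d = sqrt(r1^2 + r2^2 - 2*r1*r2*cos(t2-t1))
d = sqrt(16^2 + 11^2 - 2*16*11*cos(270-105)) = 26.777

26.777


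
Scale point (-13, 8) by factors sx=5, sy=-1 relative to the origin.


Scaling: (x*sx, y*sy) = (-13*5, 8*-1) = (-65, -8)

(-65, -8)


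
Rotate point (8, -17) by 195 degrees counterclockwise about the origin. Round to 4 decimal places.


x' = 8*cos(195) - -17*sin(195) = -12.1273
y' = 8*sin(195) + -17*cos(195) = 14.3502

(-12.1273, 14.3502)


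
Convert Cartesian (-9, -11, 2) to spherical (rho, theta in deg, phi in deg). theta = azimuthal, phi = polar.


rho = sqrt((-9)^2 + (-11)^2 + 2^2) = 14.3527
theta = atan2(-11, -9) = 230.7106 deg
phi = acos(2/14.3527) = 81.99 deg

rho = 14.3527, theta = 230.7106 deg, phi = 81.99 deg


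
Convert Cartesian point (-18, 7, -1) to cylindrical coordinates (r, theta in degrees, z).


r = sqrt((-18)^2 + 7^2) = 19.3132
theta = atan2(7, -18) = 158.7495 deg
z = -1

r = 19.3132, theta = 158.7495 deg, z = -1


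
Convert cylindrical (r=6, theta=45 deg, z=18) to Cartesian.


x = 6 * cos(45) = 4.2426
y = 6 * sin(45) = 4.2426
z = 18

(4.2426, 4.2426, 18)


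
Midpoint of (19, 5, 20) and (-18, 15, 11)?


Midpoint = ((19+-18)/2, (5+15)/2, (20+11)/2) = (0.5, 10, 15.5)

(0.5, 10, 15.5)


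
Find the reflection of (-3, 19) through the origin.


Reflection through origin: (x, y) -> (-x, -y)
(-3, 19) -> (3, -19)

(3, -19)


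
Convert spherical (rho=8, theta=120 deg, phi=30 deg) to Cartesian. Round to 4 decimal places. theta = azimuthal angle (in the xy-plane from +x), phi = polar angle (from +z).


x = 8 * sin(30) * cos(120) = -2
y = 8 * sin(30) * sin(120) = 3.4641
z = 8 * cos(30) = 6.9282

(-2, 3.4641, 6.9282)


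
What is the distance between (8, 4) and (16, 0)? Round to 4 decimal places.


d = sqrt((16-8)^2 + (0-4)^2) = 8.9443

8.9443


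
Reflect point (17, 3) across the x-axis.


Reflection across x-axis: (x, y) -> (x, -y)
(17, 3) -> (17, -3)

(17, -3)


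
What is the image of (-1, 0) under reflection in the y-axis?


Reflection across y-axis: (x, y) -> (-x, y)
(-1, 0) -> (1, 0)

(1, 0)


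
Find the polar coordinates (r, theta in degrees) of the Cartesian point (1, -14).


r = sqrt(1^2 + (-14)^2) = 14.0357
theta = atan2(-14, 1) = 274.0856 degrees

r = 14.0357, theta = 274.0856 degrees


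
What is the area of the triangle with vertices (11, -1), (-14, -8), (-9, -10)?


Area = |x1(y2-y3) + x2(y3-y1) + x3(y1-y2)| / 2
= |11*(-8--10) + -14*(-10--1) + -9*(-1--8)| / 2
= 42.5

42.5


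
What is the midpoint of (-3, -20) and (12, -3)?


Midpoint = ((-3+12)/2, (-20+-3)/2) = (4.5, -11.5)

(4.5, -11.5)


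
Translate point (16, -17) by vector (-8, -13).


Translation: (x+dx, y+dy) = (16+-8, -17+-13) = (8, -30)

(8, -30)


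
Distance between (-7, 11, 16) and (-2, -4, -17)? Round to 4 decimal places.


d = sqrt((-2--7)^2 + (-4-11)^2 + (-17-16)^2) = 36.5923

36.5923


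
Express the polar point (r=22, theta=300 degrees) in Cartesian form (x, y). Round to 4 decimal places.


x = 22 * cos(300) = 11
y = 22 * sin(300) = -19.0526

(11, -19.0526)


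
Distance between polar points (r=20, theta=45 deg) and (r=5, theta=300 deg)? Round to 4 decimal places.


d = sqrt(r1^2 + r2^2 - 2*r1*r2*cos(t2-t1))
d = sqrt(20^2 + 5^2 - 2*20*5*cos(300-45)) = 21.8349

21.8349


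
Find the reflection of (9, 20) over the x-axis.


Reflection across x-axis: (x, y) -> (x, -y)
(9, 20) -> (9, -20)

(9, -20)


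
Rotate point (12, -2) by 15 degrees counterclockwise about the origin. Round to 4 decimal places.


x' = 12*cos(15) - -2*sin(15) = 12.1087
y' = 12*sin(15) + -2*cos(15) = 1.174

(12.1087, 1.174)


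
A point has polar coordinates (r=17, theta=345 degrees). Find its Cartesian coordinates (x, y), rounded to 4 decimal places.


x = 17 * cos(345) = 16.4207
y = 17 * sin(345) = -4.3999

(16.4207, -4.3999)


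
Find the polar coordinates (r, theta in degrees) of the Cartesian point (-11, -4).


r = sqrt((-11)^2 + (-4)^2) = 11.7047
theta = atan2(-4, -11) = 199.9831 degrees

r = 11.7047, theta = 199.9831 degrees


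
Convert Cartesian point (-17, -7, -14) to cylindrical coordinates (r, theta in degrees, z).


r = sqrt((-17)^2 + (-7)^2) = 18.3848
theta = atan2(-7, -17) = 202.3801 deg
z = -14

r = 18.3848, theta = 202.3801 deg, z = -14


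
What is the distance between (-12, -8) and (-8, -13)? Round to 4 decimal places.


d = sqrt((-8--12)^2 + (-13--8)^2) = 6.4031

6.4031


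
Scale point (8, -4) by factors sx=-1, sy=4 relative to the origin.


Scaling: (x*sx, y*sy) = (8*-1, -4*4) = (-8, -16)

(-8, -16)


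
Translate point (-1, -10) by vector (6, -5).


Translation: (x+dx, y+dy) = (-1+6, -10+-5) = (5, -15)

(5, -15)


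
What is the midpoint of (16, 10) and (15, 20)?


Midpoint = ((16+15)/2, (10+20)/2) = (15.5, 15)

(15.5, 15)


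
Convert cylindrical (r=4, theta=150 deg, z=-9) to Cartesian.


x = 4 * cos(150) = -3.4641
y = 4 * sin(150) = 2
z = -9

(-3.4641, 2, -9)


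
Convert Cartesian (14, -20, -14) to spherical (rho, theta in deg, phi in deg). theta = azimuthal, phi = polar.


rho = sqrt(14^2 + (-20)^2 + (-14)^2) = 28.1425
theta = atan2(-20, 14) = 304.992 deg
phi = acos(-14/28.1425) = 119.8326 deg

rho = 28.1425, theta = 304.992 deg, phi = 119.8326 deg


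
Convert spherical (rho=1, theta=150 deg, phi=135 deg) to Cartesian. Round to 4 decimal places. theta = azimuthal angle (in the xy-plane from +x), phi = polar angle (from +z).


x = 1 * sin(135) * cos(150) = -0.6124
y = 1 * sin(135) * sin(150) = 0.3536
z = 1 * cos(135) = -0.7071

(-0.6124, 0.3536, -0.7071)


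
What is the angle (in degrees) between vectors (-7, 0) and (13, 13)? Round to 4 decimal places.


dot = -7*13 + 0*13 = -91
|u| = 7, |v| = 18.3848
cos(angle) = -0.7071
angle = 135 degrees

135 degrees


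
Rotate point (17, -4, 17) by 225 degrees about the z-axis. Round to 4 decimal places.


x' = 17*cos(225) - -4*sin(225) = -14.8492
y' = 17*sin(225) + -4*cos(225) = -9.1924
z' = 17

(-14.8492, -9.1924, 17)


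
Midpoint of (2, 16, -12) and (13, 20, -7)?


Midpoint = ((2+13)/2, (16+20)/2, (-12+-7)/2) = (7.5, 18, -9.5)

(7.5, 18, -9.5)


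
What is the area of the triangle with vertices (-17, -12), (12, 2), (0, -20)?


Area = |x1(y2-y3) + x2(y3-y1) + x3(y1-y2)| / 2
= |-17*(2--20) + 12*(-20--12) + 0*(-12-2)| / 2
= 235

235


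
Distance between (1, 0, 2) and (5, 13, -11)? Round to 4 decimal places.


d = sqrt((5-1)^2 + (13-0)^2 + (-11-2)^2) = 18.8149

18.8149


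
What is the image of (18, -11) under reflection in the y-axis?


Reflection across y-axis: (x, y) -> (-x, y)
(18, -11) -> (-18, -11)

(-18, -11)


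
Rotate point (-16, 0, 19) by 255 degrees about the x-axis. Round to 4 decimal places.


x' = -16
y' = 0*cos(255) - 19*sin(255) = 18.3526
z' = 0*sin(255) + 19*cos(255) = -4.9176

(-16, 18.3526, -4.9176)


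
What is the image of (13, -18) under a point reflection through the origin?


Reflection through origin: (x, y) -> (-x, -y)
(13, -18) -> (-13, 18)

(-13, 18)


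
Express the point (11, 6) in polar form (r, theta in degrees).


r = sqrt(11^2 + 6^2) = 12.53
theta = atan2(6, 11) = 28.6105 degrees

r = 12.53, theta = 28.6105 degrees


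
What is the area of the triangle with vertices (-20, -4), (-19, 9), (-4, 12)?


Area = |x1(y2-y3) + x2(y3-y1) + x3(y1-y2)| / 2
= |-20*(9-12) + -19*(12--4) + -4*(-4-9)| / 2
= 96

96


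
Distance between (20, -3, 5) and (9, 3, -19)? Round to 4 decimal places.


d = sqrt((9-20)^2 + (3--3)^2 + (-19-5)^2) = 27.074

27.074


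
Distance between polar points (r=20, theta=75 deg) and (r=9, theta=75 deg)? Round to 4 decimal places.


d = sqrt(r1^2 + r2^2 - 2*r1*r2*cos(t2-t1))
d = sqrt(20^2 + 9^2 - 2*20*9*cos(75-75)) = 11

11


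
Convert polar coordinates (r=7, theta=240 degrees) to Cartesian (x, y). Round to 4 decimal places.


x = 7 * cos(240) = -3.5
y = 7 * sin(240) = -6.0622

(-3.5, -6.0622)


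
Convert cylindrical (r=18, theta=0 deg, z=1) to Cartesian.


x = 18 * cos(0) = 18
y = 18 * sin(0) = 0
z = 1

(18, 0, 1)


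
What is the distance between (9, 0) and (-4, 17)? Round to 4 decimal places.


d = sqrt((-4-9)^2 + (17-0)^2) = 21.4009

21.4009


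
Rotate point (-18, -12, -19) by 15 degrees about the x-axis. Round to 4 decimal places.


x' = -18
y' = -12*cos(15) - -19*sin(15) = -6.6735
z' = -12*sin(15) + -19*cos(15) = -21.4584

(-18, -6.6735, -21.4584)


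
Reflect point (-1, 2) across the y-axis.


Reflection across y-axis: (x, y) -> (-x, y)
(-1, 2) -> (1, 2)

(1, 2)


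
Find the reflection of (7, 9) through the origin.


Reflection through origin: (x, y) -> (-x, -y)
(7, 9) -> (-7, -9)

(-7, -9)


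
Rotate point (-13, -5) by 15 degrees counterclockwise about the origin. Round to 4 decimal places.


x' = -13*cos(15) - -5*sin(15) = -11.2629
y' = -13*sin(15) + -5*cos(15) = -8.1943

(-11.2629, -8.1943)


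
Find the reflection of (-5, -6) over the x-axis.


Reflection across x-axis: (x, y) -> (x, -y)
(-5, -6) -> (-5, 6)

(-5, 6)


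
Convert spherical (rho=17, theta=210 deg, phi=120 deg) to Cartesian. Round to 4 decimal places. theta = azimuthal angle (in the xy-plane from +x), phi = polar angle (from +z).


x = 17 * sin(120) * cos(210) = -12.75
y = 17 * sin(120) * sin(210) = -7.3612
z = 17 * cos(120) = -8.5

(-12.75, -7.3612, -8.5)


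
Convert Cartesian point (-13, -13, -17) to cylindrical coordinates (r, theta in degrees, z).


r = sqrt((-13)^2 + (-13)^2) = 18.3848
theta = atan2(-13, -13) = 225 deg
z = -17

r = 18.3848, theta = 225 deg, z = -17


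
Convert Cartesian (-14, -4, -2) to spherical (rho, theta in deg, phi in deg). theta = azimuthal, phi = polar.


rho = sqrt((-14)^2 + (-4)^2 + (-2)^2) = 14.6969
theta = atan2(-4, -14) = 195.9454 deg
phi = acos(-2/14.6969) = 97.8212 deg

rho = 14.6969, theta = 195.9454 deg, phi = 97.8212 deg


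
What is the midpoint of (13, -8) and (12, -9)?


Midpoint = ((13+12)/2, (-8+-9)/2) = (12.5, -8.5)

(12.5, -8.5)


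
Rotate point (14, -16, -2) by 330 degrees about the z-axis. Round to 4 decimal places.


x' = 14*cos(330) - -16*sin(330) = 4.1244
y' = 14*sin(330) + -16*cos(330) = -20.8564
z' = -2

(4.1244, -20.8564, -2)


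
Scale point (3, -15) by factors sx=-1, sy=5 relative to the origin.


Scaling: (x*sx, y*sy) = (3*-1, -15*5) = (-3, -75)

(-3, -75)


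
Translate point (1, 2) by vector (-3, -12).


Translation: (x+dx, y+dy) = (1+-3, 2+-12) = (-2, -10)

(-2, -10)


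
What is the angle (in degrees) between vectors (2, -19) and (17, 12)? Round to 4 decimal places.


dot = 2*17 + -19*12 = -194
|u| = 19.105, |v| = 20.8087
cos(angle) = -0.488
angle = 119.2086 degrees

119.2086 degrees


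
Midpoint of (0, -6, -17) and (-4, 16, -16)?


Midpoint = ((0+-4)/2, (-6+16)/2, (-17+-16)/2) = (-2, 5, -16.5)

(-2, 5, -16.5)


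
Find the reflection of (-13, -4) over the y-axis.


Reflection across y-axis: (x, y) -> (-x, y)
(-13, -4) -> (13, -4)

(13, -4)


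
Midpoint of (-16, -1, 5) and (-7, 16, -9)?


Midpoint = ((-16+-7)/2, (-1+16)/2, (5+-9)/2) = (-11.5, 7.5, -2)

(-11.5, 7.5, -2)


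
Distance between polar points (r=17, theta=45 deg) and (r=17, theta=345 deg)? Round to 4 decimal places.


d = sqrt(r1^2 + r2^2 - 2*r1*r2*cos(t2-t1))
d = sqrt(17^2 + 17^2 - 2*17*17*cos(345-45)) = 17

17


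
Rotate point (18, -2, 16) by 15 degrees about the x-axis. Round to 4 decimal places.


x' = 18
y' = -2*cos(15) - 16*sin(15) = -6.073
z' = -2*sin(15) + 16*cos(15) = 14.9372

(18, -6.073, 14.9372)


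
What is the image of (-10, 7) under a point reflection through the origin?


Reflection through origin: (x, y) -> (-x, -y)
(-10, 7) -> (10, -7)

(10, -7)


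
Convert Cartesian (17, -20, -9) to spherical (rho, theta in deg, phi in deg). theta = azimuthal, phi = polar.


rho = sqrt(17^2 + (-20)^2 + (-9)^2) = 27.7489
theta = atan2(-20, 17) = 310.3645 deg
phi = acos(-9/27.7489) = 108.9254 deg

rho = 27.7489, theta = 310.3645 deg, phi = 108.9254 deg


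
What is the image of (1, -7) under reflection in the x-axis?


Reflection across x-axis: (x, y) -> (x, -y)
(1, -7) -> (1, 7)

(1, 7)


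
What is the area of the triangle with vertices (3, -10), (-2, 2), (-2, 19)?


Area = |x1(y2-y3) + x2(y3-y1) + x3(y1-y2)| / 2
= |3*(2-19) + -2*(19--10) + -2*(-10-2)| / 2
= 42.5

42.5


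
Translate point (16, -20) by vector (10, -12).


Translation: (x+dx, y+dy) = (16+10, -20+-12) = (26, -32)

(26, -32)


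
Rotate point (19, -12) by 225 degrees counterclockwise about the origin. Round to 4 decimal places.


x' = 19*cos(225) - -12*sin(225) = -21.9203
y' = 19*sin(225) + -12*cos(225) = -4.9497

(-21.9203, -4.9497)


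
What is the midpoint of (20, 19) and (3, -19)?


Midpoint = ((20+3)/2, (19+-19)/2) = (11.5, 0)

(11.5, 0)


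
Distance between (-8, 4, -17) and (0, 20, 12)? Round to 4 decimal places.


d = sqrt((0--8)^2 + (20-4)^2 + (12--17)^2) = 34.0735

34.0735


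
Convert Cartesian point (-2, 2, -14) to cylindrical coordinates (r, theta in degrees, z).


r = sqrt((-2)^2 + 2^2) = 2.8284
theta = atan2(2, -2) = 135 deg
z = -14

r = 2.8284, theta = 135 deg, z = -14


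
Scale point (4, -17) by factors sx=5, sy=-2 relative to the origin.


Scaling: (x*sx, y*sy) = (4*5, -17*-2) = (20, 34)

(20, 34)


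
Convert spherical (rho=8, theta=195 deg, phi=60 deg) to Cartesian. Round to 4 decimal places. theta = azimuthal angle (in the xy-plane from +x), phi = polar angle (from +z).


x = 8 * sin(60) * cos(195) = -6.6921
y = 8 * sin(60) * sin(195) = -1.7932
z = 8 * cos(60) = 4

(-6.6921, -1.7932, 4)


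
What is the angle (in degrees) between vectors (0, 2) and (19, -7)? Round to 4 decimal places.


dot = 0*19 + 2*-7 = -14
|u| = 2, |v| = 20.2485
cos(angle) = -0.3457
angle = 110.2249 degrees

110.2249 degrees


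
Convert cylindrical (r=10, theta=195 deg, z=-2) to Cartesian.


x = 10 * cos(195) = -9.6593
y = 10 * sin(195) = -2.5882
z = -2

(-9.6593, -2.5882, -2)


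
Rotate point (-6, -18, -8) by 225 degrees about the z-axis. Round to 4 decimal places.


x' = -6*cos(225) - -18*sin(225) = -8.4853
y' = -6*sin(225) + -18*cos(225) = 16.9706
z' = -8

(-8.4853, 16.9706, -8)


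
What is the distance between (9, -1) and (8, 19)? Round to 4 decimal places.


d = sqrt((8-9)^2 + (19--1)^2) = 20.025

20.025


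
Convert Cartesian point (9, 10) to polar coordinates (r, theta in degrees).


r = sqrt(9^2 + 10^2) = 13.4536
theta = atan2(10, 9) = 48.0128 degrees

r = 13.4536, theta = 48.0128 degrees


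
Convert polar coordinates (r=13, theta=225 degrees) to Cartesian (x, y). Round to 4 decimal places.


x = 13 * cos(225) = -9.1924
y = 13 * sin(225) = -9.1924

(-9.1924, -9.1924)


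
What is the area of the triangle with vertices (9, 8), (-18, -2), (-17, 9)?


Area = |x1(y2-y3) + x2(y3-y1) + x3(y1-y2)| / 2
= |9*(-2-9) + -18*(9-8) + -17*(8--2)| / 2
= 143.5

143.5


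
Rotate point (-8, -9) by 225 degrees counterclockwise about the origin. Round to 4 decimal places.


x' = -8*cos(225) - -9*sin(225) = -0.7071
y' = -8*sin(225) + -9*cos(225) = 12.0208

(-0.7071, 12.0208)


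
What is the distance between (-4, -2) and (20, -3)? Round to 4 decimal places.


d = sqrt((20--4)^2 + (-3--2)^2) = 24.0208

24.0208


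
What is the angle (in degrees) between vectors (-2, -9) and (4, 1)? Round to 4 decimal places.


dot = -2*4 + -9*1 = -17
|u| = 9.2195, |v| = 4.1231
cos(angle) = -0.4472
angle = 116.5651 degrees

116.5651 degrees


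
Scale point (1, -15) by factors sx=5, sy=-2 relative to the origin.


Scaling: (x*sx, y*sy) = (1*5, -15*-2) = (5, 30)

(5, 30)


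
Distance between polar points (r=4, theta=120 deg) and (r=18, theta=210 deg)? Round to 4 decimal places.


d = sqrt(r1^2 + r2^2 - 2*r1*r2*cos(t2-t1))
d = sqrt(4^2 + 18^2 - 2*4*18*cos(210-120)) = 18.4391

18.4391


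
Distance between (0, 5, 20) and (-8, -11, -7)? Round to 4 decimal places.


d = sqrt((-8-0)^2 + (-11-5)^2 + (-7-20)^2) = 32.3883

32.3883


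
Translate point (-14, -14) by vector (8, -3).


Translation: (x+dx, y+dy) = (-14+8, -14+-3) = (-6, -17)

(-6, -17)


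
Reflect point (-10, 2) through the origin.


Reflection through origin: (x, y) -> (-x, -y)
(-10, 2) -> (10, -2)

(10, -2)


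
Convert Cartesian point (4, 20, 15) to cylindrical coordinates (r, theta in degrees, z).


r = sqrt(4^2 + 20^2) = 20.3961
theta = atan2(20, 4) = 78.6901 deg
z = 15

r = 20.3961, theta = 78.6901 deg, z = 15


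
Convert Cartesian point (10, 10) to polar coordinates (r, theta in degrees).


r = sqrt(10^2 + 10^2) = 14.1421
theta = atan2(10, 10) = 45 degrees

r = 14.1421, theta = 45 degrees


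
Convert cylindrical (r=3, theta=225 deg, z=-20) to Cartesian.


x = 3 * cos(225) = -2.1213
y = 3 * sin(225) = -2.1213
z = -20

(-2.1213, -2.1213, -20)


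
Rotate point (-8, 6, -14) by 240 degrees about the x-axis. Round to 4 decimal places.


x' = -8
y' = 6*cos(240) - -14*sin(240) = -15.1244
z' = 6*sin(240) + -14*cos(240) = 1.8038

(-8, -15.1244, 1.8038)


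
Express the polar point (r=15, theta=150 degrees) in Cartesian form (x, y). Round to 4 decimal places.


x = 15 * cos(150) = -12.9904
y = 15 * sin(150) = 7.5

(-12.9904, 7.5)


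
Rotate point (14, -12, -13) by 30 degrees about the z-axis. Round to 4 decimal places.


x' = 14*cos(30) - -12*sin(30) = 18.1244
y' = 14*sin(30) + -12*cos(30) = -3.3923
z' = -13

(18.1244, -3.3923, -13)


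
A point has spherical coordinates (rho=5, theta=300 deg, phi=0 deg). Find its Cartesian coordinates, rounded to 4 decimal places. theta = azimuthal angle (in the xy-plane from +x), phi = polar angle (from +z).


x = 5 * sin(0) * cos(300) = 0
y = 5 * sin(0) * sin(300) = 0
z = 5 * cos(0) = 5

(0, 0, 5)


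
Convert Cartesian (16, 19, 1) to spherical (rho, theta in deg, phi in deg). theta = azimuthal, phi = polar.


rho = sqrt(16^2 + 19^2 + 1^2) = 24.8596
theta = atan2(19, 16) = 49.8991 deg
phi = acos(1/24.8596) = 87.6946 deg

rho = 24.8596, theta = 49.8991 deg, phi = 87.6946 deg


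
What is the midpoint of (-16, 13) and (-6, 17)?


Midpoint = ((-16+-6)/2, (13+17)/2) = (-11, 15)

(-11, 15)


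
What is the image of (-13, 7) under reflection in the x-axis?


Reflection across x-axis: (x, y) -> (x, -y)
(-13, 7) -> (-13, -7)

(-13, -7)


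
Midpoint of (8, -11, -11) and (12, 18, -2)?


Midpoint = ((8+12)/2, (-11+18)/2, (-11+-2)/2) = (10, 3.5, -6.5)

(10, 3.5, -6.5)


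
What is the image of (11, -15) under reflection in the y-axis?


Reflection across y-axis: (x, y) -> (-x, y)
(11, -15) -> (-11, -15)

(-11, -15)


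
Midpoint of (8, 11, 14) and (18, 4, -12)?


Midpoint = ((8+18)/2, (11+4)/2, (14+-12)/2) = (13, 7.5, 1)

(13, 7.5, 1)


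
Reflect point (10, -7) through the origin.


Reflection through origin: (x, y) -> (-x, -y)
(10, -7) -> (-10, 7)

(-10, 7)


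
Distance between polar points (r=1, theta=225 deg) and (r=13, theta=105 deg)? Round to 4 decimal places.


d = sqrt(r1^2 + r2^2 - 2*r1*r2*cos(t2-t1))
d = sqrt(1^2 + 13^2 - 2*1*13*cos(105-225)) = 13.5277

13.5277


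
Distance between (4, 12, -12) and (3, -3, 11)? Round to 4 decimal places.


d = sqrt((3-4)^2 + (-3-12)^2 + (11--12)^2) = 27.4773

27.4773


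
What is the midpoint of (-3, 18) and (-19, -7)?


Midpoint = ((-3+-19)/2, (18+-7)/2) = (-11, 5.5)

(-11, 5.5)


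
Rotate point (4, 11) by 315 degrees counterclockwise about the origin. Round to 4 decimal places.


x' = 4*cos(315) - 11*sin(315) = 10.6066
y' = 4*sin(315) + 11*cos(315) = 4.9497

(10.6066, 4.9497)


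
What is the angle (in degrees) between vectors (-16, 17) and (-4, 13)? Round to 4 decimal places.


dot = -16*-4 + 17*13 = 285
|u| = 23.3452, |v| = 13.6015
cos(angle) = 0.8976
angle = 26.1616 degrees

26.1616 degrees


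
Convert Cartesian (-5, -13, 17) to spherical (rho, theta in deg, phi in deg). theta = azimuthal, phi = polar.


rho = sqrt((-5)^2 + (-13)^2 + 17^2) = 21.9773
theta = atan2(-13, -5) = 248.9625 deg
phi = acos(17/21.9773) = 39.3283 deg

rho = 21.9773, theta = 248.9625 deg, phi = 39.3283 deg


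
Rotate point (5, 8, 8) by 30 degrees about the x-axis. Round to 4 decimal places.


x' = 5
y' = 8*cos(30) - 8*sin(30) = 2.9282
z' = 8*sin(30) + 8*cos(30) = 10.9282

(5, 2.9282, 10.9282)


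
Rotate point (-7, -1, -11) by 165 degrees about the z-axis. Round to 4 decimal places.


x' = -7*cos(165) - -1*sin(165) = 7.0203
y' = -7*sin(165) + -1*cos(165) = -0.8458
z' = -11

(7.0203, -0.8458, -11)


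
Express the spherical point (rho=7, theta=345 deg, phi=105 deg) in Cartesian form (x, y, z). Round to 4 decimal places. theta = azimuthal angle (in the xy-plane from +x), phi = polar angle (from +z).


x = 7 * sin(105) * cos(345) = 6.5311
y = 7 * sin(105) * sin(345) = -1.75
z = 7 * cos(105) = -1.8117

(6.5311, -1.75, -1.8117)


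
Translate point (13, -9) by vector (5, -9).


Translation: (x+dx, y+dy) = (13+5, -9+-9) = (18, -18)

(18, -18)


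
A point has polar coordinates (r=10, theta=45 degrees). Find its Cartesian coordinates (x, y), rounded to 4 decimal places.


x = 10 * cos(45) = 7.0711
y = 10 * sin(45) = 7.0711

(7.0711, 7.0711)


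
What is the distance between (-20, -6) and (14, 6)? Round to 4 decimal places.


d = sqrt((14--20)^2 + (6--6)^2) = 36.0555

36.0555


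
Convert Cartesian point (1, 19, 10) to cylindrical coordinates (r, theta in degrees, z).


r = sqrt(1^2 + 19^2) = 19.0263
theta = atan2(19, 1) = 86.9872 deg
z = 10

r = 19.0263, theta = 86.9872 deg, z = 10


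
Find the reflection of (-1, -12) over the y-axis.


Reflection across y-axis: (x, y) -> (-x, y)
(-1, -12) -> (1, -12)

(1, -12)


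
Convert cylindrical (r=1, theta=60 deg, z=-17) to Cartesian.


x = 1 * cos(60) = 0.5
y = 1 * sin(60) = 0.866
z = -17

(0.5, 0.866, -17)


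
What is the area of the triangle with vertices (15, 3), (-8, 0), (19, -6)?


Area = |x1(y2-y3) + x2(y3-y1) + x3(y1-y2)| / 2
= |15*(0--6) + -8*(-6-3) + 19*(3-0)| / 2
= 109.5

109.5


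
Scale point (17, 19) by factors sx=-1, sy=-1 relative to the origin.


Scaling: (x*sx, y*sy) = (17*-1, 19*-1) = (-17, -19)

(-17, -19)


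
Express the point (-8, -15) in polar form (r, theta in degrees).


r = sqrt((-8)^2 + (-15)^2) = 17
theta = atan2(-15, -8) = 241.9275 degrees

r = 17, theta = 241.9275 degrees


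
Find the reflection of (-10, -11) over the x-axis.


Reflection across x-axis: (x, y) -> (x, -y)
(-10, -11) -> (-10, 11)

(-10, 11)


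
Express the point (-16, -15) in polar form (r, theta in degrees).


r = sqrt((-16)^2 + (-15)^2) = 21.9317
theta = atan2(-15, -16) = 223.1524 degrees

r = 21.9317, theta = 223.1524 degrees


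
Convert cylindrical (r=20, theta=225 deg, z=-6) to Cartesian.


x = 20 * cos(225) = -14.1421
y = 20 * sin(225) = -14.1421
z = -6

(-14.1421, -14.1421, -6)


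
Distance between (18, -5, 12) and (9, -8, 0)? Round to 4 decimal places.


d = sqrt((9-18)^2 + (-8--5)^2 + (0-12)^2) = 15.2971

15.2971


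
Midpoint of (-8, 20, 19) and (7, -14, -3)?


Midpoint = ((-8+7)/2, (20+-14)/2, (19+-3)/2) = (-0.5, 3, 8)

(-0.5, 3, 8)


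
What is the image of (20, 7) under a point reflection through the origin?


Reflection through origin: (x, y) -> (-x, -y)
(20, 7) -> (-20, -7)

(-20, -7)


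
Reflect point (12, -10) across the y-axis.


Reflection across y-axis: (x, y) -> (-x, y)
(12, -10) -> (-12, -10)

(-12, -10)


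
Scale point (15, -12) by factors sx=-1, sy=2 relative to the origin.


Scaling: (x*sx, y*sy) = (15*-1, -12*2) = (-15, -24)

(-15, -24)


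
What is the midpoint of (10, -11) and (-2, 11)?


Midpoint = ((10+-2)/2, (-11+11)/2) = (4, 0)

(4, 0)


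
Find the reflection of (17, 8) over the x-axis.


Reflection across x-axis: (x, y) -> (x, -y)
(17, 8) -> (17, -8)

(17, -8)


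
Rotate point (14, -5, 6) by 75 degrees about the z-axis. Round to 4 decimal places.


x' = 14*cos(75) - -5*sin(75) = 8.4531
y' = 14*sin(75) + -5*cos(75) = 12.2289
z' = 6

(8.4531, 12.2289, 6)


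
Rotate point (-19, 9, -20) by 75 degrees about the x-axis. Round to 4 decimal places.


x' = -19
y' = 9*cos(75) - -20*sin(75) = 21.6479
z' = 9*sin(75) + -20*cos(75) = 3.517

(-19, 21.6479, 3.517)


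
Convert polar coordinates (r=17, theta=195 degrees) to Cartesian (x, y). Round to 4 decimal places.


x = 17 * cos(195) = -16.4207
y = 17 * sin(195) = -4.3999

(-16.4207, -4.3999)


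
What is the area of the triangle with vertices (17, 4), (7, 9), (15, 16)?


Area = |x1(y2-y3) + x2(y3-y1) + x3(y1-y2)| / 2
= |17*(9-16) + 7*(16-4) + 15*(4-9)| / 2
= 55

55


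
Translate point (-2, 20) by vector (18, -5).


Translation: (x+dx, y+dy) = (-2+18, 20+-5) = (16, 15)

(16, 15)


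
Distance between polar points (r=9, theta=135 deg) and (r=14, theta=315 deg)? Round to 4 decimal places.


d = sqrt(r1^2 + r2^2 - 2*r1*r2*cos(t2-t1))
d = sqrt(9^2 + 14^2 - 2*9*14*cos(315-135)) = 23

23


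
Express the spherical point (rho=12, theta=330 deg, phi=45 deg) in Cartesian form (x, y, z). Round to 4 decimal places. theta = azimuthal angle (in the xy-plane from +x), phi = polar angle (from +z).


x = 12 * sin(45) * cos(330) = 7.3485
y = 12 * sin(45) * sin(330) = -4.2426
z = 12 * cos(45) = 8.4853

(7.3485, -4.2426, 8.4853)


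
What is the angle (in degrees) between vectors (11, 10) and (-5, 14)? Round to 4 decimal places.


dot = 11*-5 + 10*14 = 85
|u| = 14.8661, |v| = 14.8661
cos(angle) = 0.3846
angle = 67.3801 degrees

67.3801 degrees


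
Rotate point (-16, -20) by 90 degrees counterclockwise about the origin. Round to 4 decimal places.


x' = -16*cos(90) - -20*sin(90) = 20
y' = -16*sin(90) + -20*cos(90) = -16

(20, -16)


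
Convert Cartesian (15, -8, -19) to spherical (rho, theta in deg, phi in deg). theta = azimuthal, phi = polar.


rho = sqrt(15^2 + (-8)^2 + (-19)^2) = 25.4951
theta = atan2(-8, 15) = 331.9275 deg
phi = acos(-19/25.4951) = 138.1798 deg

rho = 25.4951, theta = 331.9275 deg, phi = 138.1798 deg


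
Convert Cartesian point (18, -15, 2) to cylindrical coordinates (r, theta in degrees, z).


r = sqrt(18^2 + (-15)^2) = 23.4307
theta = atan2(-15, 18) = 320.1944 deg
z = 2

r = 23.4307, theta = 320.1944 deg, z = 2


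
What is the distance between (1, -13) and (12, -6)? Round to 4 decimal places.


d = sqrt((12-1)^2 + (-6--13)^2) = 13.0384

13.0384


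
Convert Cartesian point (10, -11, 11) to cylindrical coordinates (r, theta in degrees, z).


r = sqrt(10^2 + (-11)^2) = 14.8661
theta = atan2(-11, 10) = 312.2737 deg
z = 11

r = 14.8661, theta = 312.2737 deg, z = 11


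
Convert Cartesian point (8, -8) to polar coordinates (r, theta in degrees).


r = sqrt(8^2 + (-8)^2) = 11.3137
theta = atan2(-8, 8) = 315 degrees

r = 11.3137, theta = 315 degrees


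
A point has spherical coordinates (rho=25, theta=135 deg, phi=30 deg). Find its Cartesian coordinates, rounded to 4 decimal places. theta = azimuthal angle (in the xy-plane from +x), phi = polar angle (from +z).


x = 25 * sin(30) * cos(135) = -8.8388
y = 25 * sin(30) * sin(135) = 8.8388
z = 25 * cos(30) = 21.6506

(-8.8388, 8.8388, 21.6506)


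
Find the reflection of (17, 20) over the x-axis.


Reflection across x-axis: (x, y) -> (x, -y)
(17, 20) -> (17, -20)

(17, -20)


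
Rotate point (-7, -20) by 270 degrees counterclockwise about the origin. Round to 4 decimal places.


x' = -7*cos(270) - -20*sin(270) = -20
y' = -7*sin(270) + -20*cos(270) = 7

(-20, 7)


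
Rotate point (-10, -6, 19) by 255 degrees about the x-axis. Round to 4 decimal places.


x' = -10
y' = -6*cos(255) - 19*sin(255) = 19.9055
z' = -6*sin(255) + 19*cos(255) = 0.878

(-10, 19.9055, 0.878)


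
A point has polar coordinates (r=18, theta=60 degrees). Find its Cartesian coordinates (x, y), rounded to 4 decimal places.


x = 18 * cos(60) = 9
y = 18 * sin(60) = 15.5885

(9, 15.5885)


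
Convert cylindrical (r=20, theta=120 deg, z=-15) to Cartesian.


x = 20 * cos(120) = -10
y = 20 * sin(120) = 17.3205
z = -15

(-10, 17.3205, -15)


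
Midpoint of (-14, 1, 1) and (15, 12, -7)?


Midpoint = ((-14+15)/2, (1+12)/2, (1+-7)/2) = (0.5, 6.5, -3)

(0.5, 6.5, -3)


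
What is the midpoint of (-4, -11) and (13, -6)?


Midpoint = ((-4+13)/2, (-11+-6)/2) = (4.5, -8.5)

(4.5, -8.5)
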